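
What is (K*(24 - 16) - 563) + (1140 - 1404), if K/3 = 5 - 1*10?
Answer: -947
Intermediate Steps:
K = -15 (K = 3*(5 - 1*10) = 3*(5 - 10) = 3*(-5) = -15)
(K*(24 - 16) - 563) + (1140 - 1404) = (-15*(24 - 16) - 563) + (1140 - 1404) = (-15*8 - 563) - 264 = (-120 - 563) - 264 = -683 - 264 = -947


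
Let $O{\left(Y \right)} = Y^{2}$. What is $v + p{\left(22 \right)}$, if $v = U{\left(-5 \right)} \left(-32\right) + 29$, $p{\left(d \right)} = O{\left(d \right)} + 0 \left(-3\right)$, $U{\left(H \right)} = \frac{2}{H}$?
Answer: $\frac{2629}{5} \approx 525.8$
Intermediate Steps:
$p{\left(d \right)} = d^{2}$ ($p{\left(d \right)} = d^{2} + 0 \left(-3\right) = d^{2} + 0 = d^{2}$)
$v = \frac{209}{5}$ ($v = \frac{2}{-5} \left(-32\right) + 29 = 2 \left(- \frac{1}{5}\right) \left(-32\right) + 29 = \left(- \frac{2}{5}\right) \left(-32\right) + 29 = \frac{64}{5} + 29 = \frac{209}{5} \approx 41.8$)
$v + p{\left(22 \right)} = \frac{209}{5} + 22^{2} = \frac{209}{5} + 484 = \frac{2629}{5}$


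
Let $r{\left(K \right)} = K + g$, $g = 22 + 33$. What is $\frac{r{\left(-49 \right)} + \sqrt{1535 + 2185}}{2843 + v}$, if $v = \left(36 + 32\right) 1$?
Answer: $\frac{6}{2911} + \frac{2 \sqrt{930}}{2911} \approx 0.023013$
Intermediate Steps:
$g = 55$
$v = 68$ ($v = 68 \cdot 1 = 68$)
$r{\left(K \right)} = 55 + K$ ($r{\left(K \right)} = K + 55 = 55 + K$)
$\frac{r{\left(-49 \right)} + \sqrt{1535 + 2185}}{2843 + v} = \frac{\left(55 - 49\right) + \sqrt{1535 + 2185}}{2843 + 68} = \frac{6 + \sqrt{3720}}{2911} = \left(6 + 2 \sqrt{930}\right) \frac{1}{2911} = \frac{6}{2911} + \frac{2 \sqrt{930}}{2911}$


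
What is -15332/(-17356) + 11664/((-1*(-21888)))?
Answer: 934075/659528 ≈ 1.4163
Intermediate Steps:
-15332/(-17356) + 11664/((-1*(-21888))) = -15332*(-1/17356) + 11664/21888 = 3833/4339 + 11664*(1/21888) = 3833/4339 + 81/152 = 934075/659528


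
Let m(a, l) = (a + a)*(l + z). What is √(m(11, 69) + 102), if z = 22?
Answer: 2*√526 ≈ 45.869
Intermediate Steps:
m(a, l) = 2*a*(22 + l) (m(a, l) = (a + a)*(l + 22) = (2*a)*(22 + l) = 2*a*(22 + l))
√(m(11, 69) + 102) = √(2*11*(22 + 69) + 102) = √(2*11*91 + 102) = √(2002 + 102) = √2104 = 2*√526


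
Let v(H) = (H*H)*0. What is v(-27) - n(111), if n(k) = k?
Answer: -111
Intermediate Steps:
v(H) = 0 (v(H) = H²*0 = 0)
v(-27) - n(111) = 0 - 1*111 = 0 - 111 = -111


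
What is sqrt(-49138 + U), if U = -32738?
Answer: 2*I*sqrt(20469) ≈ 286.14*I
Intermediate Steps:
sqrt(-49138 + U) = sqrt(-49138 - 32738) = sqrt(-81876) = 2*I*sqrt(20469)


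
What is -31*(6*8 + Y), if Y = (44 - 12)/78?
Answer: -58528/39 ≈ -1500.7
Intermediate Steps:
Y = 16/39 (Y = 32*(1/78) = 16/39 ≈ 0.41026)
-31*(6*8 + Y) = -31*(6*8 + 16/39) = -31*(48 + 16/39) = -31*1888/39 = -58528/39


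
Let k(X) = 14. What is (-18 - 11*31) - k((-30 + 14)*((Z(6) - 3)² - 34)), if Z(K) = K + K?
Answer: -373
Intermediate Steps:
Z(K) = 2*K
(-18 - 11*31) - k((-30 + 14)*((Z(6) - 3)² - 34)) = (-18 - 11*31) - 1*14 = (-18 - 341) - 14 = -359 - 14 = -373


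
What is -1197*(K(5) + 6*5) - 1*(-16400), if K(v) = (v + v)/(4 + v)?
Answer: -20840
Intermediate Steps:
K(v) = 2*v/(4 + v) (K(v) = (2*v)/(4 + v) = 2*v/(4 + v))
-1197*(K(5) + 6*5) - 1*(-16400) = -1197*(2*5/(4 + 5) + 6*5) - 1*(-16400) = -1197*(2*5/9 + 30) + 16400 = -1197*(2*5*(1/9) + 30) + 16400 = -1197*(10/9 + 30) + 16400 = -1197*280/9 + 16400 = -37240 + 16400 = -20840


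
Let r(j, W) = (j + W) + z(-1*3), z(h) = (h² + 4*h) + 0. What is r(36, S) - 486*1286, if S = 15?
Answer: -624948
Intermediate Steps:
z(h) = h² + 4*h
r(j, W) = -3 + W + j (r(j, W) = (j + W) + (-1*3)*(4 - 1*3) = (W + j) - 3*(4 - 3) = (W + j) - 3*1 = (W + j) - 3 = -3 + W + j)
r(36, S) - 486*1286 = (-3 + 15 + 36) - 486*1286 = 48 - 624996 = -624948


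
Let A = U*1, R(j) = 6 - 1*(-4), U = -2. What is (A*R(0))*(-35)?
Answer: 700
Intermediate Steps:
R(j) = 10 (R(j) = 6 + 4 = 10)
A = -2 (A = -2*1 = -2)
(A*R(0))*(-35) = -2*10*(-35) = -20*(-35) = 700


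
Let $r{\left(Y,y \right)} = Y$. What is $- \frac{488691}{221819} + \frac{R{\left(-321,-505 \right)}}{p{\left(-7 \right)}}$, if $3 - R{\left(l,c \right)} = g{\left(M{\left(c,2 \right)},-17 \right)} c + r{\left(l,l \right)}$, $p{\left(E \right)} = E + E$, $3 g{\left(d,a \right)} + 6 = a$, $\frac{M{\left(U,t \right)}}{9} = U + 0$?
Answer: $\frac{2340294595}{9316398} \approx 251.2$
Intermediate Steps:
$M{\left(U,t \right)} = 9 U$ ($M{\left(U,t \right)} = 9 \left(U + 0\right) = 9 U$)
$g{\left(d,a \right)} = -2 + \frac{a}{3}$
$p{\left(E \right)} = 2 E$
$R{\left(l,c \right)} = 3 - l + \frac{23 c}{3}$ ($R{\left(l,c \right)} = 3 - \left(\left(-2 + \frac{1}{3} \left(-17\right)\right) c + l\right) = 3 - \left(\left(-2 - \frac{17}{3}\right) c + l\right) = 3 - \left(- \frac{23 c}{3} + l\right) = 3 - \left(l - \frac{23 c}{3}\right) = 3 + \left(- l + \frac{23 c}{3}\right) = 3 - l + \frac{23 c}{3}$)
$- \frac{488691}{221819} + \frac{R{\left(-321,-505 \right)}}{p{\left(-7 \right)}} = - \frac{488691}{221819} + \frac{3 - -321 + \frac{23}{3} \left(-505\right)}{2 \left(-7\right)} = \left(-488691\right) \frac{1}{221819} + \frac{3 + 321 - \frac{11615}{3}}{-14} = - \frac{488691}{221819} - - \frac{10643}{42} = - \frac{488691}{221819} + \frac{10643}{42} = \frac{2340294595}{9316398}$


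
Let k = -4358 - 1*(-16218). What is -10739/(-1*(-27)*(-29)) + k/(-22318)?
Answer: 115193311/8737497 ≈ 13.184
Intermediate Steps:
k = 11860 (k = -4358 + 16218 = 11860)
-10739/(-1*(-27)*(-29)) + k/(-22318) = -10739/(-1*(-27)*(-29)) + 11860/(-22318) = -10739/(27*(-29)) + 11860*(-1/22318) = -10739/(-783) - 5930/11159 = -10739*(-1/783) - 5930/11159 = 10739/783 - 5930/11159 = 115193311/8737497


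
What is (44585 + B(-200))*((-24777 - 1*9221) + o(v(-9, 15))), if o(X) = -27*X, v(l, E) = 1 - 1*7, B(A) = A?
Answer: -1501810860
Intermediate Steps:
v(l, E) = -6 (v(l, E) = 1 - 7 = -6)
(44585 + B(-200))*((-24777 - 1*9221) + o(v(-9, 15))) = (44585 - 200)*((-24777 - 1*9221) - 27*(-6)) = 44385*((-24777 - 9221) + 162) = 44385*(-33998 + 162) = 44385*(-33836) = -1501810860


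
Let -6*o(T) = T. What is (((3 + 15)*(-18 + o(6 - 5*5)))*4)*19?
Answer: -20292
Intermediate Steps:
o(T) = -T/6
(((3 + 15)*(-18 + o(6 - 5*5)))*4)*19 = (((3 + 15)*(-18 - (6 - 5*5)/6))*4)*19 = ((18*(-18 - (6 - 25)/6))*4)*19 = ((18*(-18 - 1/6*(-19)))*4)*19 = ((18*(-18 + 19/6))*4)*19 = ((18*(-89/6))*4)*19 = -267*4*19 = -1068*19 = -20292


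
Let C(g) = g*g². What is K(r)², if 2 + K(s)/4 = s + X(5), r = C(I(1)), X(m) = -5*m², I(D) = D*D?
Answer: 254016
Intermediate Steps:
I(D) = D²
C(g) = g³
r = 1 (r = (1²)³ = 1³ = 1)
K(s) = -508 + 4*s (K(s) = -8 + 4*(s - 5*5²) = -8 + 4*(s - 5*25) = -8 + 4*(s - 125) = -8 + 4*(-125 + s) = -8 + (-500 + 4*s) = -508 + 4*s)
K(r)² = (-508 + 4*1)² = (-508 + 4)² = (-504)² = 254016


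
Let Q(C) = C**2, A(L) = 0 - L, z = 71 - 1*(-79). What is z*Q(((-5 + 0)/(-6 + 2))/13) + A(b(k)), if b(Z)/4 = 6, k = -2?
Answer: -30573/1352 ≈ -22.613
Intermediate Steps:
b(Z) = 24 (b(Z) = 4*6 = 24)
z = 150 (z = 71 + 79 = 150)
A(L) = -L
z*Q(((-5 + 0)/(-6 + 2))/13) + A(b(k)) = 150*(((-5 + 0)/(-6 + 2))/13)**2 - 1*24 = 150*(-5/(-4)*(1/13))**2 - 24 = 150*(-5*(-1/4)*(1/13))**2 - 24 = 150*((5/4)*(1/13))**2 - 24 = 150*(5/52)**2 - 24 = 150*(25/2704) - 24 = 1875/1352 - 24 = -30573/1352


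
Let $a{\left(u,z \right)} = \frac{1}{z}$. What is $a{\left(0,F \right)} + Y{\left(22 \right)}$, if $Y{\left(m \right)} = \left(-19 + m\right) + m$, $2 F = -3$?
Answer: $\frac{73}{3} \approx 24.333$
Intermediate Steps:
$F = - \frac{3}{2}$ ($F = \frac{1}{2} \left(-3\right) = - \frac{3}{2} \approx -1.5$)
$Y{\left(m \right)} = -19 + 2 m$
$a{\left(0,F \right)} + Y{\left(22 \right)} = \frac{1}{- \frac{3}{2}} + \left(-19 + 2 \cdot 22\right) = - \frac{2}{3} + \left(-19 + 44\right) = - \frac{2}{3} + 25 = \frac{73}{3}$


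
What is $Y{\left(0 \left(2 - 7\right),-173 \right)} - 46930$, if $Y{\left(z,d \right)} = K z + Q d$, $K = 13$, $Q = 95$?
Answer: $-63365$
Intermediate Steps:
$Y{\left(z,d \right)} = 13 z + 95 d$
$Y{\left(0 \left(2 - 7\right),-173 \right)} - 46930 = \left(13 \cdot 0 \left(2 - 7\right) + 95 \left(-173\right)\right) - 46930 = \left(13 \cdot 0 \left(-5\right) - 16435\right) - 46930 = \left(13 \cdot 0 - 16435\right) - 46930 = \left(0 - 16435\right) - 46930 = -16435 - 46930 = -63365$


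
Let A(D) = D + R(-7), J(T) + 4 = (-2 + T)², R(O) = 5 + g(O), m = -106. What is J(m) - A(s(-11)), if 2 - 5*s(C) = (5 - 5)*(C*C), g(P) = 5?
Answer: 58248/5 ≈ 11650.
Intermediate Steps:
R(O) = 10 (R(O) = 5 + 5 = 10)
J(T) = -4 + (-2 + T)²
s(C) = ⅖ (s(C) = ⅖ - (5 - 5)*C*C/5 = ⅖ - 0*C² = ⅖ - ⅕*0 = ⅖ + 0 = ⅖)
A(D) = 10 + D (A(D) = D + 10 = 10 + D)
J(m) - A(s(-11)) = -106*(-4 - 106) - (10 + ⅖) = -106*(-110) - 1*52/5 = 11660 - 52/5 = 58248/5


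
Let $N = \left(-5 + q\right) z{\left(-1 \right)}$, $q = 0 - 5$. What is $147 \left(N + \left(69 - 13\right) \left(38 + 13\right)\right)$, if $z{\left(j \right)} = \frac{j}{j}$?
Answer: $418362$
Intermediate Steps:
$z{\left(j \right)} = 1$
$q = -5$
$N = -10$ ($N = \left(-5 - 5\right) 1 = \left(-10\right) 1 = -10$)
$147 \left(N + \left(69 - 13\right) \left(38 + 13\right)\right) = 147 \left(-10 + \left(69 - 13\right) \left(38 + 13\right)\right) = 147 \left(-10 + 56 \cdot 51\right) = 147 \left(-10 + 2856\right) = 147 \cdot 2846 = 418362$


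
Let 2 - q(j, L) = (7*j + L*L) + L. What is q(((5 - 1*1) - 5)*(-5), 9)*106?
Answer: -13038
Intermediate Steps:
q(j, L) = 2 - L - L² - 7*j (q(j, L) = 2 - ((7*j + L*L) + L) = 2 - ((7*j + L²) + L) = 2 - ((L² + 7*j) + L) = 2 - (L + L² + 7*j) = 2 + (-L - L² - 7*j) = 2 - L - L² - 7*j)
q(((5 - 1*1) - 5)*(-5), 9)*106 = (2 - 1*9 - 1*9² - 7*((5 - 1*1) - 5)*(-5))*106 = (2 - 9 - 1*81 - 7*((5 - 1) - 5)*(-5))*106 = (2 - 9 - 81 - 7*(4 - 5)*(-5))*106 = (2 - 9 - 81 - (-7)*(-5))*106 = (2 - 9 - 81 - 7*5)*106 = (2 - 9 - 81 - 35)*106 = -123*106 = -13038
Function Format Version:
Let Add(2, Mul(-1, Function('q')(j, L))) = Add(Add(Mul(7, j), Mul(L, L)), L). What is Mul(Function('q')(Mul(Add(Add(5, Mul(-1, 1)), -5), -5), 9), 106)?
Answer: -13038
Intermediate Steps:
Function('q')(j, L) = Add(2, Mul(-1, L), Mul(-1, Pow(L, 2)), Mul(-7, j)) (Function('q')(j, L) = Add(2, Mul(-1, Add(Add(Mul(7, j), Mul(L, L)), L))) = Add(2, Mul(-1, Add(Add(Mul(7, j), Pow(L, 2)), L))) = Add(2, Mul(-1, Add(Add(Pow(L, 2), Mul(7, j)), L))) = Add(2, Mul(-1, Add(L, Pow(L, 2), Mul(7, j)))) = Add(2, Add(Mul(-1, L), Mul(-1, Pow(L, 2)), Mul(-7, j))) = Add(2, Mul(-1, L), Mul(-1, Pow(L, 2)), Mul(-7, j)))
Mul(Function('q')(Mul(Add(Add(5, Mul(-1, 1)), -5), -5), 9), 106) = Mul(Add(2, Mul(-1, 9), Mul(-1, Pow(9, 2)), Mul(-7, Mul(Add(Add(5, Mul(-1, 1)), -5), -5))), 106) = Mul(Add(2, -9, Mul(-1, 81), Mul(-7, Mul(Add(Add(5, -1), -5), -5))), 106) = Mul(Add(2, -9, -81, Mul(-7, Mul(Add(4, -5), -5))), 106) = Mul(Add(2, -9, -81, Mul(-7, Mul(-1, -5))), 106) = Mul(Add(2, -9, -81, Mul(-7, 5)), 106) = Mul(Add(2, -9, -81, -35), 106) = Mul(-123, 106) = -13038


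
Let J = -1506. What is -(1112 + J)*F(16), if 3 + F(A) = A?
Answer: 5122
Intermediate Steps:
F(A) = -3 + A
-(1112 + J)*F(16) = -(1112 - 1506)*(-3 + 16) = -(-394)*13 = -1*(-5122) = 5122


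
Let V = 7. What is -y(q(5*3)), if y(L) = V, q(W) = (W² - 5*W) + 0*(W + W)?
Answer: -7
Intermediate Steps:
q(W) = W² - 5*W (q(W) = (W² - 5*W) + 0*(2*W) = (W² - 5*W) + 0 = W² - 5*W)
y(L) = 7
-y(q(5*3)) = -1*7 = -7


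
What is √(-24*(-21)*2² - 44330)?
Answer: I*√42314 ≈ 205.7*I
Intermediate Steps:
√(-24*(-21)*2² - 44330) = √(504*4 - 44330) = √(2016 - 44330) = √(-42314) = I*√42314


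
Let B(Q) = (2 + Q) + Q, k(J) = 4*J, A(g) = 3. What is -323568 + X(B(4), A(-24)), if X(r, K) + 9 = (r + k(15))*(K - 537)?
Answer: -360957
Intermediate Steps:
B(Q) = 2 + 2*Q
X(r, K) = -9 + (-537 + K)*(60 + r) (X(r, K) = -9 + (r + 4*15)*(K - 537) = -9 + (r + 60)*(-537 + K) = -9 + (60 + r)*(-537 + K) = -9 + (-537 + K)*(60 + r))
-323568 + X(B(4), A(-24)) = -323568 + (-32229 - 537*(2 + 2*4) + 60*3 + 3*(2 + 2*4)) = -323568 + (-32229 - 537*(2 + 8) + 180 + 3*(2 + 8)) = -323568 + (-32229 - 537*10 + 180 + 3*10) = -323568 + (-32229 - 5370 + 180 + 30) = -323568 - 37389 = -360957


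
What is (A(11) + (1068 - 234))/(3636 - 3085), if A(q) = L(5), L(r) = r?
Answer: 839/551 ≈ 1.5227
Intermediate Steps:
A(q) = 5
(A(11) + (1068 - 234))/(3636 - 3085) = (5 + (1068 - 234))/(3636 - 3085) = (5 + 834)/551 = 839*(1/551) = 839/551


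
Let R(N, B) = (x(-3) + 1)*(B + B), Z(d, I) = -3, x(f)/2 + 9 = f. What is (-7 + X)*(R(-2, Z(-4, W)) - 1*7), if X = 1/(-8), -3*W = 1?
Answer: -7467/8 ≈ -933.38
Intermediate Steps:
W = -⅓ (W = -⅓*1 = -⅓ ≈ -0.33333)
x(f) = -18 + 2*f
R(N, B) = -46*B (R(N, B) = ((-18 + 2*(-3)) + 1)*(B + B) = ((-18 - 6) + 1)*(2*B) = (-24 + 1)*(2*B) = -46*B)
X = -⅛ ≈ -0.12500
(-7 + X)*(R(-2, Z(-4, W)) - 1*7) = (-7 - ⅛)*(-46*(-3) - 1*7) = -57*(138 - 7)/8 = -57/8*131 = -7467/8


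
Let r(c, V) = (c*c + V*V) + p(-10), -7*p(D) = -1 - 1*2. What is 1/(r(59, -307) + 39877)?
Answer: 7/963252 ≈ 7.2671e-6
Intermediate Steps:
p(D) = 3/7 (p(D) = -(-1 - 1*2)/7 = -(-1 - 2)/7 = -⅐*(-3) = 3/7)
r(c, V) = 3/7 + V² + c² (r(c, V) = (c*c + V*V) + 3/7 = (c² + V²) + 3/7 = (V² + c²) + 3/7 = 3/7 + V² + c²)
1/(r(59, -307) + 39877) = 1/((3/7 + (-307)² + 59²) + 39877) = 1/((3/7 + 94249 + 3481) + 39877) = 1/(684113/7 + 39877) = 1/(963252/7) = 7/963252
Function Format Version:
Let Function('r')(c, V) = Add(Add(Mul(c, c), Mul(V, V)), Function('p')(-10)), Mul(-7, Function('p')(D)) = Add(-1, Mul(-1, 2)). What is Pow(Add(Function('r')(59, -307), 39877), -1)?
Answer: Rational(7, 963252) ≈ 7.2671e-6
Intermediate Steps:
Function('p')(D) = Rational(3, 7) (Function('p')(D) = Mul(Rational(-1, 7), Add(-1, Mul(-1, 2))) = Mul(Rational(-1, 7), Add(-1, -2)) = Mul(Rational(-1, 7), -3) = Rational(3, 7))
Function('r')(c, V) = Add(Rational(3, 7), Pow(V, 2), Pow(c, 2)) (Function('r')(c, V) = Add(Add(Mul(c, c), Mul(V, V)), Rational(3, 7)) = Add(Add(Pow(c, 2), Pow(V, 2)), Rational(3, 7)) = Add(Add(Pow(V, 2), Pow(c, 2)), Rational(3, 7)) = Add(Rational(3, 7), Pow(V, 2), Pow(c, 2)))
Pow(Add(Function('r')(59, -307), 39877), -1) = Pow(Add(Add(Rational(3, 7), Pow(-307, 2), Pow(59, 2)), 39877), -1) = Pow(Add(Add(Rational(3, 7), 94249, 3481), 39877), -1) = Pow(Add(Rational(684113, 7), 39877), -1) = Pow(Rational(963252, 7), -1) = Rational(7, 963252)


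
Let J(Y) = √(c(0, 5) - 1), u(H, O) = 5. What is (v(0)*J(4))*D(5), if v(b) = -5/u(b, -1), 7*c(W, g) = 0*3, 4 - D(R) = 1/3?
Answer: -11*I/3 ≈ -3.6667*I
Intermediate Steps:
D(R) = 11/3 (D(R) = 4 - 1/3 = 4 - 1*⅓ = 4 - ⅓ = 11/3)
c(W, g) = 0 (c(W, g) = (0*3)/7 = (⅐)*0 = 0)
v(b) = -1 (v(b) = -5/5 = -5*⅕ = -1)
J(Y) = I (J(Y) = √(0 - 1) = √(-1) = I)
(v(0)*J(4))*D(5) = -I*(11/3) = -11*I/3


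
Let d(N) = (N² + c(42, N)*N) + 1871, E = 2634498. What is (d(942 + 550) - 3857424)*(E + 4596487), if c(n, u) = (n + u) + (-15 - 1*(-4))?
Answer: 4648272394595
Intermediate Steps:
c(n, u) = -11 + n + u (c(n, u) = (n + u) + (-15 + 4) = (n + u) - 11 = -11 + n + u)
d(N) = 1871 + N² + N*(31 + N) (d(N) = (N² + (-11 + 42 + N)*N) + 1871 = (N² + (31 + N)*N) + 1871 = (N² + N*(31 + N)) + 1871 = 1871 + N² + N*(31 + N))
(d(942 + 550) - 3857424)*(E + 4596487) = ((1871 + (942 + 550)² + (942 + 550)*(31 + (942 + 550))) - 3857424)*(2634498 + 4596487) = ((1871 + 1492² + 1492*(31 + 1492)) - 3857424)*7230985 = ((1871 + 2226064 + 1492*1523) - 3857424)*7230985 = ((1871 + 2226064 + 2272316) - 3857424)*7230985 = (4500251 - 3857424)*7230985 = 642827*7230985 = 4648272394595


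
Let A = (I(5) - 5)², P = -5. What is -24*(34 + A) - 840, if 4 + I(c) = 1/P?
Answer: -92184/25 ≈ -3687.4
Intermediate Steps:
I(c) = -21/5 (I(c) = -4 + 1/(-5) = -4 + 1*(-⅕) = -4 - ⅕ = -21/5)
A = 2116/25 (A = (-21/5 - 5)² = (-46/5)² = 2116/25 ≈ 84.640)
-24*(34 + A) - 840 = -24*(34 + 2116/25) - 840 = -24*2966/25 - 840 = -71184/25 - 840 = -92184/25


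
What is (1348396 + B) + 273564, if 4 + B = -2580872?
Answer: -958916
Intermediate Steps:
B = -2580876 (B = -4 - 2580872 = -2580876)
(1348396 + B) + 273564 = (1348396 - 2580876) + 273564 = -1232480 + 273564 = -958916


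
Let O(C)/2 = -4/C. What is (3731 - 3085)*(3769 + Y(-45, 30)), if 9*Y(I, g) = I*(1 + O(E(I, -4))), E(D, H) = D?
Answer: 21878728/9 ≈ 2.4310e+6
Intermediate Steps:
O(C) = -8/C (O(C) = 2*(-4/C) = -8/C)
Y(I, g) = I*(1 - 8/I)/9 (Y(I, g) = (I*(1 - 8/I))/9 = I*(1 - 8/I)/9)
(3731 - 3085)*(3769 + Y(-45, 30)) = (3731 - 3085)*(3769 + (-8/9 + (⅑)*(-45))) = 646*(3769 + (-8/9 - 5)) = 646*(3769 - 53/9) = 646*(33868/9) = 21878728/9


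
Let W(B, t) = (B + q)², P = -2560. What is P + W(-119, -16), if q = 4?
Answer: 10665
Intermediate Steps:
W(B, t) = (4 + B)² (W(B, t) = (B + 4)² = (4 + B)²)
P + W(-119, -16) = -2560 + (4 - 119)² = -2560 + (-115)² = -2560 + 13225 = 10665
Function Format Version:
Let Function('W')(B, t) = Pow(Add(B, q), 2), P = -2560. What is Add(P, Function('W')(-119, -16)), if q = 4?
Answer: 10665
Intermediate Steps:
Function('W')(B, t) = Pow(Add(4, B), 2) (Function('W')(B, t) = Pow(Add(B, 4), 2) = Pow(Add(4, B), 2))
Add(P, Function('W')(-119, -16)) = Add(-2560, Pow(Add(4, -119), 2)) = Add(-2560, Pow(-115, 2)) = Add(-2560, 13225) = 10665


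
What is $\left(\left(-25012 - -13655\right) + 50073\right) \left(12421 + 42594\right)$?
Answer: $2129960740$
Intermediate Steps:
$\left(\left(-25012 - -13655\right) + 50073\right) \left(12421 + 42594\right) = \left(\left(-25012 + 13655\right) + 50073\right) 55015 = \left(-11357 + 50073\right) 55015 = 38716 \cdot 55015 = 2129960740$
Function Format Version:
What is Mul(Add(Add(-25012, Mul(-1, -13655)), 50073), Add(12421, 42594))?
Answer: 2129960740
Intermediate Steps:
Mul(Add(Add(-25012, Mul(-1, -13655)), 50073), Add(12421, 42594)) = Mul(Add(Add(-25012, 13655), 50073), 55015) = Mul(Add(-11357, 50073), 55015) = Mul(38716, 55015) = 2129960740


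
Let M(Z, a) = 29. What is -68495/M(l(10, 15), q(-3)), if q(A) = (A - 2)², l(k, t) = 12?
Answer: -68495/29 ≈ -2361.9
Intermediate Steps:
q(A) = (-2 + A)²
-68495/M(l(10, 15), q(-3)) = -68495/29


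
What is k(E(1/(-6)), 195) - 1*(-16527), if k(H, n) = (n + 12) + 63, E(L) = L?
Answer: 16797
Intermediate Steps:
k(H, n) = 75 + n (k(H, n) = (12 + n) + 63 = 75 + n)
k(E(1/(-6)), 195) - 1*(-16527) = (75 + 195) - 1*(-16527) = 270 + 16527 = 16797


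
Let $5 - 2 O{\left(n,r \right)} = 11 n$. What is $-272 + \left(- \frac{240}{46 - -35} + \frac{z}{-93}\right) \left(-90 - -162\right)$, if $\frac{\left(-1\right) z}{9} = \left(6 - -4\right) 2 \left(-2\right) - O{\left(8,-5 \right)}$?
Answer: $- \frac{44164}{93} \approx -474.88$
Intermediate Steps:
$O{\left(n,r \right)} = \frac{5}{2} - \frac{11 n}{2}$
$z = - \frac{27}{2}$ ($z = - 9 \left(\left(6 - -4\right) 2 \left(-2\right) - \left(\frac{5}{2} - 44\right)\right) = - 9 \left(\left(6 + 4\right) 2 \left(-2\right) - \left(\frac{5}{2} - 44\right)\right) = - 9 \left(10 \cdot 2 \left(-2\right) - - \frac{83}{2}\right) = - 9 \left(20 \left(-2\right) + \frac{83}{2}\right) = - 9 \left(-40 + \frac{83}{2}\right) = \left(-9\right) \frac{3}{2} = - \frac{27}{2} \approx -13.5$)
$-272 + \left(- \frac{240}{46 - -35} + \frac{z}{-93}\right) \left(-90 - -162\right) = -272 + \left(- \frac{240}{46 - -35} - \frac{27}{2 \left(-93\right)}\right) \left(-90 - -162\right) = -272 + \left(- \frac{240}{46 + 35} - - \frac{9}{62}\right) \left(-90 + 162\right) = -272 + \left(- \frac{240}{81} + \frac{9}{62}\right) 72 = -272 + \left(\left(-240\right) \frac{1}{81} + \frac{9}{62}\right) 72 = -272 + \left(- \frac{80}{27} + \frac{9}{62}\right) 72 = -272 - \frac{18868}{93} = - \frac{44164}{93}$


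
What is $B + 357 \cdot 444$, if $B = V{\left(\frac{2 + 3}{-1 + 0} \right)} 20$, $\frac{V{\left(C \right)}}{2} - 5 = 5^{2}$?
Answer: $159708$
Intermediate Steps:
$V{\left(C \right)} = 60$ ($V{\left(C \right)} = 10 + 2 \cdot 5^{2} = 10 + 2 \cdot 25 = 10 + 50 = 60$)
$B = 1200$ ($B = 60 \cdot 20 = 1200$)
$B + 357 \cdot 444 = 1200 + 357 \cdot 444 = 1200 + 158508 = 159708$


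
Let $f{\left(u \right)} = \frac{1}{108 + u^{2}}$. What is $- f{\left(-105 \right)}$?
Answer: $- \frac{1}{11133} \approx -8.9823 \cdot 10^{-5}$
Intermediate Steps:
$- f{\left(-105 \right)} = - \frac{1}{108 + \left(-105\right)^{2}} = - \frac{1}{108 + 11025} = - \frac{1}{11133}$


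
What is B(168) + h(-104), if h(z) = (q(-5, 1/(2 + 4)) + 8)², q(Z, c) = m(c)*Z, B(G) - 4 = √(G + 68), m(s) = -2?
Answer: 328 + 2*√59 ≈ 343.36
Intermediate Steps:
B(G) = 4 + √(68 + G) (B(G) = 4 + √(G + 68) = 4 + √(68 + G))
q(Z, c) = -2*Z
h(z) = 324 (h(z) = (-2*(-5) + 8)² = (10 + 8)² = 18² = 324)
B(168) + h(-104) = (4 + √(68 + 168)) + 324 = (4 + √236) + 324 = (4 + 2*√59) + 324 = 328 + 2*√59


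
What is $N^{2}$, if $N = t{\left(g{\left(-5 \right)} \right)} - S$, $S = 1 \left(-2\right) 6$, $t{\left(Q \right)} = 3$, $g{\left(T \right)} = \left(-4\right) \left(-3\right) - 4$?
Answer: $225$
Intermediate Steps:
$g{\left(T \right)} = 8$ ($g{\left(T \right)} = 12 - 4 = 8$)
$S = -12$ ($S = \left(-2\right) 6 = -12$)
$N = 15$ ($N = 3 - -12 = 3 + 12 = 15$)
$N^{2} = 15^{2} = 225$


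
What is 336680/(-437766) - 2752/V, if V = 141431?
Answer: -24410860556/30956841573 ≈ -0.78854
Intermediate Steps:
336680/(-437766) - 2752/V = 336680/(-437766) - 2752/141431 = 336680*(-1/437766) - 2752*1/141431 = -168340/218883 - 2752/141431 = -24410860556/30956841573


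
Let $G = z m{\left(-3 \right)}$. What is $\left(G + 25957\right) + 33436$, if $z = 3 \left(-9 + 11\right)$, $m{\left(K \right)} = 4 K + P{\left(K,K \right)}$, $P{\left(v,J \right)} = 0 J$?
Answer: $59321$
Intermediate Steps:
$P{\left(v,J \right)} = 0$
$m{\left(K \right)} = 4 K$ ($m{\left(K \right)} = 4 K + 0 = 4 K$)
$z = 6$ ($z = 3 \cdot 2 = 6$)
$G = -72$ ($G = 6 \cdot 4 \left(-3\right) = 6 \left(-12\right) = -72$)
$\left(G + 25957\right) + 33436 = \left(-72 + 25957\right) + 33436 = 25885 + 33436 = 59321$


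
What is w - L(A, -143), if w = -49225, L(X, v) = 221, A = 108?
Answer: -49446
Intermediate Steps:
w - L(A, -143) = -49225 - 1*221 = -49225 - 221 = -49446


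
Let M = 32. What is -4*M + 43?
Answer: -85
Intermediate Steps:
-4*M + 43 = -4*32 + 43 = -128 + 43 = -85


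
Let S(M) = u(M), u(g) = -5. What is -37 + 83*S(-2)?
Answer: -452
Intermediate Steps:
S(M) = -5
-37 + 83*S(-2) = -37 + 83*(-5) = -37 - 415 = -452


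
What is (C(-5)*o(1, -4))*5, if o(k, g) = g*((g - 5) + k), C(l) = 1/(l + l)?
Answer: -16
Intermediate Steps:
C(l) = 1/(2*l)
o(k, g) = g*(-5 + g + k) (o(k, g) = g*((-5 + g) + k) = g*(-5 + g + k))
(C(-5)*o(1, -4))*5 = (((½)/(-5))*(-4*(-5 - 4 + 1)))*5 = (((½)*(-⅕))*(-4*(-8)))*5 = -⅒*32*5 = -16/5*5 = -16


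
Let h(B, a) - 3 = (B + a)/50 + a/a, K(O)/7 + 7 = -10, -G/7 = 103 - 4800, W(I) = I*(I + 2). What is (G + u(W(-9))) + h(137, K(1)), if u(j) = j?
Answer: 823659/25 ≈ 32946.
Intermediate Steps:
W(I) = I*(2 + I)
G = 32879 (G = -7*(103 - 4800) = -7*(-4697) = 32879)
K(O) = -119 (K(O) = -49 + 7*(-10) = -49 - 70 = -119)
h(B, a) = 4 + B/50 + a/50 (h(B, a) = 3 + ((B + a)/50 + a/a) = 3 + ((B + a)*(1/50) + 1) = 3 + ((B/50 + a/50) + 1) = 3 + (1 + B/50 + a/50) = 4 + B/50 + a/50)
(G + u(W(-9))) + h(137, K(1)) = (32879 - 9*(2 - 9)) + (4 + (1/50)*137 + (1/50)*(-119)) = (32879 - 9*(-7)) + (4 + 137/50 - 119/50) = (32879 + 63) + 109/25 = 32942 + 109/25 = 823659/25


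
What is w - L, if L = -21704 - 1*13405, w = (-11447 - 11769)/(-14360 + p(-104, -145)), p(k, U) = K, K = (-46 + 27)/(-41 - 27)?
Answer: 34284147937/976461 ≈ 35111.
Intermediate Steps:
K = 19/68 (K = -19/(-68) = -19*(-1/68) = 19/68 ≈ 0.27941)
p(k, U) = 19/68
w = 1578688/976461 (w = (-11447 - 11769)/(-14360 + 19/68) = -23216/(-976461/68) = -23216*(-68/976461) = 1578688/976461 ≈ 1.6167)
L = -35109 (L = -21704 - 13405 = -35109)
w - L = 1578688/976461 - 1*(-35109) = 1578688/976461 + 35109 = 34284147937/976461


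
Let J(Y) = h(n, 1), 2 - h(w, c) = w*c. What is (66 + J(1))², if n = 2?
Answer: 4356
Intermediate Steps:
h(w, c) = 2 - c*w (h(w, c) = 2 - w*c = 2 - c*w)
J(Y) = 0 (J(Y) = 2 - 1*1*2 = 2 - 2 = 0)
(66 + J(1))² = (66 + 0)² = 66² = 4356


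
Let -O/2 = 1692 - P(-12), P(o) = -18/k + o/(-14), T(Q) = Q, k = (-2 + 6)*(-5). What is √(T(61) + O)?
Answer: I*√4066370/35 ≈ 57.615*I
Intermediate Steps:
k = -20 (k = 4*(-5) = -20)
P(o) = 9/10 - o/14 (P(o) = -18/(-20) + o/(-14) = -18*(-1/20) + o*(-1/14) = 9/10 - o/14)
O = -118317/35 (O = -2*(1692 - (9/10 - 1/14*(-12))) = -2*(1692 - (9/10 + 6/7)) = -2*(1692 - 1*123/70) = -2*(1692 - 123/70) = -2*118317/70 = -118317/35 ≈ -3380.5)
√(T(61) + O) = √(61 - 118317/35) = √(-116182/35) = I*√4066370/35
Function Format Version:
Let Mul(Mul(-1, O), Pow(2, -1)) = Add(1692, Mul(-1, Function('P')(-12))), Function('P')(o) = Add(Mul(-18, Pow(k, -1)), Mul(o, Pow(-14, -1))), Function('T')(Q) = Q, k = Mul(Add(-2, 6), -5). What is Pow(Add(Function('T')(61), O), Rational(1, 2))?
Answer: Mul(Rational(1, 35), I, Pow(4066370, Rational(1, 2))) ≈ Mul(57.615, I)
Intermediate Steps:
k = -20 (k = Mul(4, -5) = -20)
Function('P')(o) = Add(Rational(9, 10), Mul(Rational(-1, 14), o)) (Function('P')(o) = Add(Mul(-18, Pow(-20, -1)), Mul(o, Pow(-14, -1))) = Add(Mul(-18, Rational(-1, 20)), Mul(o, Rational(-1, 14))) = Add(Rational(9, 10), Mul(Rational(-1, 14), o)))
O = Rational(-118317, 35) (O = Mul(-2, Add(1692, Mul(-1, Add(Rational(9, 10), Mul(Rational(-1, 14), -12))))) = Mul(-2, Add(1692, Mul(-1, Add(Rational(9, 10), Rational(6, 7))))) = Mul(-2, Add(1692, Mul(-1, Rational(123, 70)))) = Mul(-2, Add(1692, Rational(-123, 70))) = Mul(-2, Rational(118317, 70)) = Rational(-118317, 35) ≈ -3380.5)
Pow(Add(Function('T')(61), O), Rational(1, 2)) = Pow(Add(61, Rational(-118317, 35)), Rational(1, 2)) = Pow(Rational(-116182, 35), Rational(1, 2)) = Mul(Rational(1, 35), I, Pow(4066370, Rational(1, 2)))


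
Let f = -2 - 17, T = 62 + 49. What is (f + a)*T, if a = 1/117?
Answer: -82214/39 ≈ -2108.1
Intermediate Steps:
a = 1/117 ≈ 0.0085470
T = 111
f = -19
(f + a)*T = (-19 + 1/117)*111 = -2222/117*111 = -82214/39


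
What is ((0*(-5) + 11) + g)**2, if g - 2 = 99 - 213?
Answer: 10201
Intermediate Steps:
g = -112 (g = 2 + (99 - 213) = 2 - 114 = -112)
((0*(-5) + 11) + g)**2 = ((0*(-5) + 11) - 112)**2 = ((0 + 11) - 112)**2 = (11 - 112)**2 = (-101)**2 = 10201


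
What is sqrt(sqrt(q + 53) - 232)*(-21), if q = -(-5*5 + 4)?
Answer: -21*I*sqrt(232 - sqrt(74)) ≈ -313.88*I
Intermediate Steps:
q = 21 (q = -(-25 + 4) = -1*(-21) = 21)
sqrt(sqrt(q + 53) - 232)*(-21) = sqrt(sqrt(21 + 53) - 232)*(-21) = sqrt(sqrt(74) - 232)*(-21) = sqrt(-232 + sqrt(74))*(-21) = -21*sqrt(-232 + sqrt(74))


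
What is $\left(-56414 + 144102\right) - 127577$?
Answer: $-39889$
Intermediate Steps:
$\left(-56414 + 144102\right) - 127577 = 87688 - 127577 = -39889$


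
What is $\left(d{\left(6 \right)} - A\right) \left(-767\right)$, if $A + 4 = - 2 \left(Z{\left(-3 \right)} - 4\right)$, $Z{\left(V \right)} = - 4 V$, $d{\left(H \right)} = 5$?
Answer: $-19175$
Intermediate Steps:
$A = -20$ ($A = -4 - 2 \left(\left(-4\right) \left(-3\right) - 4\right) = -4 - 2 \left(12 - 4\right) = -4 - 16 = -20$)
$\left(d{\left(6 \right)} - A\right) \left(-767\right) = \left(5 - -20\right) \left(-767\right) = \left(5 + 20\right) \left(-767\right) = 25 \left(-767\right) = -19175$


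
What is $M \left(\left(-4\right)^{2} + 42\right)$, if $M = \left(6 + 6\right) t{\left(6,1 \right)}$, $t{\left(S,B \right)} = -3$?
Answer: $-2088$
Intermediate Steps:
$M = -36$ ($M = \left(6 + 6\right) \left(-3\right) = 12 \left(-3\right) = -36$)
$M \left(\left(-4\right)^{2} + 42\right) = - 36 \left(\left(-4\right)^{2} + 42\right) = - 36 \left(16 + 42\right) = \left(-36\right) 58 = -2088$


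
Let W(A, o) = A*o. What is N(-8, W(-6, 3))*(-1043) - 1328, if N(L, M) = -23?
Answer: 22661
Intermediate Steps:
N(-8, W(-6, 3))*(-1043) - 1328 = -23*(-1043) - 1328 = 23989 - 1328 = 22661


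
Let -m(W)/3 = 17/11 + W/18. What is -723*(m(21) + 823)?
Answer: -12961221/22 ≈ -5.8915e+5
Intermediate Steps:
m(W) = -51/11 - W/6 (m(W) = -3*(17/11 + W/18) = -51/11 - W/6)
-723*(m(21) + 823) = -723*((-51/11 - ⅙*21) + 823) = -723*((-51/11 - 7/2) + 823) = -723*(-179/22 + 823) = -723*17927/22 = -12961221/22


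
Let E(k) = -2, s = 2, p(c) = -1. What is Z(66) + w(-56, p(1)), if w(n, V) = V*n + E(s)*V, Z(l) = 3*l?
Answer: 256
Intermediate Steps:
w(n, V) = -2*V + V*n (w(n, V) = V*n - 2*V = -2*V + V*n)
Z(66) + w(-56, p(1)) = 3*66 - (-2 - 56) = 198 - 1*(-58) = 198 + 58 = 256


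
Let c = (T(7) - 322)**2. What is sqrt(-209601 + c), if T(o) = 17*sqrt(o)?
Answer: sqrt(-103894 - 10948*sqrt(7)) ≈ 364.5*I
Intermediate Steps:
c = (-322 + 17*sqrt(7))**2 (c = (17*sqrt(7) - 322)**2 = (-322 + 17*sqrt(7))**2 ≈ 76741.)
sqrt(-209601 + c) = sqrt(-209601 + (105707 - 10948*sqrt(7))) = sqrt(-103894 - 10948*sqrt(7))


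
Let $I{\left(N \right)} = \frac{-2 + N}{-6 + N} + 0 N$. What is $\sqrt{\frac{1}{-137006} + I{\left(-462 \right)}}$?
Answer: $\frac{\sqrt{28305922820162}}{5343234} \approx 0.99571$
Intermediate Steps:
$I{\left(N \right)} = \frac{-2 + N}{-6 + N}$ ($I{\left(N \right)} = \frac{-2 + N}{-6 + N} + 0 = \frac{-2 + N}{-6 + N}$)
$\sqrt{\frac{1}{-137006} + I{\left(-462 \right)}} = \sqrt{\frac{1}{-137006} + \frac{-2 - 462}{-6 - 462}} = \sqrt{- \frac{1}{137006} + \frac{1}{-468} \left(-464\right)} = \sqrt{- \frac{1}{137006} - - \frac{116}{117}} = \sqrt{- \frac{1}{137006} + \frac{116}{117}} = \sqrt{\frac{15892579}{16029702}} = \frac{\sqrt{28305922820162}}{5343234}$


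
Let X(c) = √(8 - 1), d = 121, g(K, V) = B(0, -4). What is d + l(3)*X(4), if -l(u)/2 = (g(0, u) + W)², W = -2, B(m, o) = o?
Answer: 121 - 72*√7 ≈ -69.494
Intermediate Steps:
g(K, V) = -4
X(c) = √7
l(u) = -72 (l(u) = -2*(-4 - 2)² = -2*(-6)² = -2*36 = -72)
d + l(3)*X(4) = 121 - 72*√7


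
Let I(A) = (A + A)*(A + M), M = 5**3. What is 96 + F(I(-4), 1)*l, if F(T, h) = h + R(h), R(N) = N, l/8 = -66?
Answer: -960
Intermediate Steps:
l = -528 (l = 8*(-66) = -528)
M = 125
I(A) = 2*A*(125 + A) (I(A) = (A + A)*(A + 125) = (2*A)*(125 + A) = 2*A*(125 + A))
F(T, h) = 2*h (F(T, h) = h + h = 2*h)
96 + F(I(-4), 1)*l = 96 + (2*1)*(-528) = 96 + 2*(-528) = 96 - 1056 = -960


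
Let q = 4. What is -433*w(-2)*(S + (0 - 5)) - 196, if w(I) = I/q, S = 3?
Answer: -629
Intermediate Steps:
w(I) = I/4
-433*w(-2)*(S + (0 - 5)) - 196 = -433*(1/4)*(-2)*(3 + (0 - 5)) - 196 = -(-433)*(3 - 5)/2 - 196 = -(-433)*(-2)/2 - 196 = -433*1 - 196 = -433 - 196 = -629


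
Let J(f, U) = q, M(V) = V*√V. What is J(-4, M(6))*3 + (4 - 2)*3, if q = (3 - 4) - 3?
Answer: -6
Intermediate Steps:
M(V) = V^(3/2)
q = -4 (q = -1 - 3 = -4)
J(f, U) = -4
J(-4, M(6))*3 + (4 - 2)*3 = -4*3 + (4 - 2)*3 = -12 + 2*3 = -12 + 6 = -6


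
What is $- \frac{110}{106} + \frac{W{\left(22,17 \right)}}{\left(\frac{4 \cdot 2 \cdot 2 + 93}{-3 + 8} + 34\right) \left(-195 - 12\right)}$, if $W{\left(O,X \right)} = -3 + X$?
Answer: $- \frac{3180125}{3060909} \approx -1.0389$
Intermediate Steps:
$- \frac{110}{106} + \frac{W{\left(22,17 \right)}}{\left(\frac{4 \cdot 2 \cdot 2 + 93}{-3 + 8} + 34\right) \left(-195 - 12\right)} = - \frac{110}{106} + \frac{-3 + 17}{\left(\frac{4 \cdot 2 \cdot 2 + 93}{-3 + 8} + 34\right) \left(-195 - 12\right)} = \left(-110\right) \frac{1}{106} + \frac{14}{\left(\frac{8 \cdot 2 + 93}{5} + 34\right) \left(-207\right)} = - \frac{55}{53} + \frac{14}{\left(\left(16 + 93\right) \frac{1}{5} + 34\right) \left(-207\right)} = - \frac{55}{53} + \frac{14}{\left(109 \cdot \frac{1}{5} + 34\right) \left(-207\right)} = - \frac{55}{53} + \frac{14}{\left(\frac{109}{5} + 34\right) \left(-207\right)} = - \frac{55}{53} + \frac{14}{\frac{279}{5} \left(-207\right)} = - \frac{55}{53} + \frac{14}{- \frac{57753}{5}} = - \frac{55}{53} + 14 \left(- \frac{5}{57753}\right) = - \frac{55}{53} - \frac{70}{57753} = - \frac{3180125}{3060909}$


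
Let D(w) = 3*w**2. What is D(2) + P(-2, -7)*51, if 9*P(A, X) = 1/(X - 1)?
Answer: 271/24 ≈ 11.292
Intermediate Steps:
P(A, X) = 1/(9*(-1 + X)) (P(A, X) = 1/(9*(X - 1)) = 1/(9*(-1 + X)))
D(2) + P(-2, -7)*51 = 3*2**2 + (1/(9*(-1 - 7)))*51 = 3*4 + ((1/9)/(-8))*51 = 12 + ((1/9)*(-1/8))*51 = 12 - 1/72*51 = 12 - 17/24 = 271/24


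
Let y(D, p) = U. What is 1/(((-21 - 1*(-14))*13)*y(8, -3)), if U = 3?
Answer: -1/273 ≈ -0.0036630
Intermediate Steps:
y(D, p) = 3
1/(((-21 - 1*(-14))*13)*y(8, -3)) = 1/(((-21 - 1*(-14))*13)*3) = 1/(((-21 + 14)*13)*3) = 1/(-7*13*3) = 1/(-91*3) = 1/(-273) = -1/273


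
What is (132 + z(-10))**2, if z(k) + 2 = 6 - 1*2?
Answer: 17956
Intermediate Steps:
z(k) = 2 (z(k) = -2 + (6 - 1*2) = -2 + (6 - 2) = -2 + 4 = 2)
(132 + z(-10))**2 = (132 + 2)**2 = 134**2 = 17956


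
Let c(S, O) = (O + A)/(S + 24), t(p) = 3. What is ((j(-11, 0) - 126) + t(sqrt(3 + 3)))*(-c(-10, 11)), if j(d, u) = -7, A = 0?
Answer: 715/7 ≈ 102.14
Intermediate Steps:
c(S, O) = O/(24 + S) (c(S, O) = (O + 0)/(S + 24) = O/(24 + S))
((j(-11, 0) - 126) + t(sqrt(3 + 3)))*(-c(-10, 11)) = ((-7 - 126) + 3)*(-11/(24 - 10)) = (-133 + 3)*(-11/14) = -(-130)*11*(1/14) = -(-130)*11/14 = -130*(-11/14) = 715/7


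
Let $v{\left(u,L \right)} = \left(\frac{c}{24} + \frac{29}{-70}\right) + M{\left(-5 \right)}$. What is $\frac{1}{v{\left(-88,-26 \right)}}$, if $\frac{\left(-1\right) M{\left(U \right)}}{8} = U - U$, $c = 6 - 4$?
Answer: $- \frac{420}{139} \approx -3.0216$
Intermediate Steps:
$c = 2$
$M{\left(U \right)} = 0$ ($M{\left(U \right)} = - 8 \left(U - U\right) = \left(-8\right) 0 = 0$)
$v{\left(u,L \right)} = - \frac{139}{420}$ ($v{\left(u,L \right)} = \left(\frac{2}{24} + \frac{29}{-70}\right) + 0 = \left(2 \cdot \frac{1}{24} + 29 \left(- \frac{1}{70}\right)\right) + 0 = \left(\frac{1}{12} - \frac{29}{70}\right) + 0 = - \frac{139}{420} + 0 = - \frac{139}{420}$)
$\frac{1}{v{\left(-88,-26 \right)}} = \frac{1}{- \frac{139}{420}} = - \frac{420}{139}$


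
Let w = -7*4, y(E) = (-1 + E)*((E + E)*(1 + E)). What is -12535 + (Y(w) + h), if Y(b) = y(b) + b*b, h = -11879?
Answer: -67478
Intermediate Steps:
y(E) = 2*E*(1 + E)*(-1 + E) (y(E) = (-1 + E)*((2*E)*(1 + E)) = (-1 + E)*(2*E*(1 + E)) = 2*E*(1 + E)*(-1 + E))
w = -28
Y(b) = b**2 + 2*b*(-1 + b**2) (Y(b) = 2*b*(-1 + b**2) + b*b = 2*b*(-1 + b**2) + b**2 = b**2 + 2*b*(-1 + b**2))
-12535 + (Y(w) + h) = -12535 + (-28*(-2 - 28 + 2*(-28)**2) - 11879) = -12535 + (-28*(-2 - 28 + 2*784) - 11879) = -12535 + (-28*(-2 - 28 + 1568) - 11879) = -12535 + (-28*1538 - 11879) = -12535 + (-43064 - 11879) = -12535 - 54943 = -67478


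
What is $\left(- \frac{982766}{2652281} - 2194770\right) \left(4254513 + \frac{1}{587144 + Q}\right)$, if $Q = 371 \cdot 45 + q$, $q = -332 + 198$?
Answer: $- \frac{14951447855657876238308576}{1601195301105} \approx -9.3377 \cdot 10^{12}$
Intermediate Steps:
$q = -134$
$Q = 16561$ ($Q = 371 \cdot 45 - 134 = 16695 - 134 = 16561$)
$\left(- \frac{982766}{2652281} - 2194770\right) \left(4254513 + \frac{1}{587144 + Q}\right) = \left(- \frac{982766}{2652281} - 2194770\right) \left(4254513 + \frac{1}{587144 + 16561}\right) = \left(\left(-982766\right) \frac{1}{2652281} - 2194770\right) \left(4254513 + \frac{1}{603705}\right) = \left(- \frac{982766}{2652281} - 2194770\right) \left(4254513 + \frac{1}{603705}\right) = \left(- \frac{5821147753136}{2652281}\right) \frac{2568470770666}{603705} = - \frac{14951447855657876238308576}{1601195301105}$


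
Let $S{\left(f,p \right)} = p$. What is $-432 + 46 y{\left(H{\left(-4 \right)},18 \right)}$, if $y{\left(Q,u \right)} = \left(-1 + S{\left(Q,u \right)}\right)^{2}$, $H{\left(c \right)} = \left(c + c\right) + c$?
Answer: $12862$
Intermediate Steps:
$H{\left(c \right)} = 3 c$ ($H{\left(c \right)} = 2 c + c = 3 c$)
$y{\left(Q,u \right)} = \left(-1 + u\right)^{2}$
$-432 + 46 y{\left(H{\left(-4 \right)},18 \right)} = -432 + 46 \left(-1 + 18\right)^{2} = -432 + 46 \cdot 17^{2} = -432 + 46 \cdot 289 = -432 + 13294 = 12862$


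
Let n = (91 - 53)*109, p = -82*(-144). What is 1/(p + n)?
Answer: 1/15950 ≈ 6.2696e-5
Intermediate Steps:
p = 11808
n = 4142 (n = 38*109 = 4142)
1/(p + n) = 1/(11808 + 4142) = 1/15950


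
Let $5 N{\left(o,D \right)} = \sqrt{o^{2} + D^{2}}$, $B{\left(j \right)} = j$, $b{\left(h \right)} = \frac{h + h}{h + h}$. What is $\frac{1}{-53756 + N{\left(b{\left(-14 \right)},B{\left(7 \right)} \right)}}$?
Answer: $- \frac{26878}{1444853767} - \frac{\sqrt{2}}{2889707534} \approx -1.8603 \cdot 10^{-5}$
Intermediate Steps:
$b{\left(h \right)} = 1$ ($b{\left(h \right)} = \frac{2 h}{2 h} = 2 h \frac{1}{2 h} = 1$)
$N{\left(o,D \right)} = \frac{\sqrt{D^{2} + o^{2}}}{5}$ ($N{\left(o,D \right)} = \frac{\sqrt{o^{2} + D^{2}}}{5} = \frac{\sqrt{D^{2} + o^{2}}}{5}$)
$\frac{1}{-53756 + N{\left(b{\left(-14 \right)},B{\left(7 \right)} \right)}} = \frac{1}{-53756 + \frac{\sqrt{7^{2} + 1^{2}}}{5}} = \frac{1}{-53756 + \frac{\sqrt{49 + 1}}{5}} = \frac{1}{-53756 + \frac{\sqrt{50}}{5}} = \frac{1}{-53756 + \frac{5 \sqrt{2}}{5}} = \frac{1}{-53756 + \sqrt{2}}$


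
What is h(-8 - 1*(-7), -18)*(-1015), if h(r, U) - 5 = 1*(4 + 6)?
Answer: -15225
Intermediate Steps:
h(r, U) = 15 (h(r, U) = 5 + 1*(4 + 6) = 5 + 1*10 = 5 + 10 = 15)
h(-8 - 1*(-7), -18)*(-1015) = 15*(-1015) = -15225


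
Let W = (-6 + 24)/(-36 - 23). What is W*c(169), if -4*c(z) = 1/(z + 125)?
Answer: 3/11564 ≈ 0.00025943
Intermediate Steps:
W = -18/59 (W = 18/(-59) = 18*(-1/59) = -18/59 ≈ -0.30508)
c(z) = -1/(4*(125 + z)) (c(z) = -1/(4*(z + 125)) = -1/(4*(125 + z)))
W*c(169) = -(-18)/(59*(500 + 4*169)) = -(-18)/(59*(500 + 676)) = -(-18)/(59*1176) = -18/59*(-1/1176) = 3/11564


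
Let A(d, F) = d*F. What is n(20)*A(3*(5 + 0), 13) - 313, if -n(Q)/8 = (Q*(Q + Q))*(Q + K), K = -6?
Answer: -17472313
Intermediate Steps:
n(Q) = -16*Q**2*(-6 + Q) (n(Q) = -8*Q*(Q + Q)*(Q - 6) = -8*Q*(2*Q)*(-6 + Q) = -8*2*Q**2*(-6 + Q) = -16*Q**2*(-6 + Q))
A(d, F) = F*d
n(20)*A(3*(5 + 0), 13) - 313 = (16*20**2*(6 - 1*20))*(13*(3*(5 + 0))) - 313 = (16*400*(6 - 20))*(13*(3*5)) - 313 = (16*400*(-14))*(13*15) - 313 = -89600*195 - 313 = -17472000 - 313 = -17472313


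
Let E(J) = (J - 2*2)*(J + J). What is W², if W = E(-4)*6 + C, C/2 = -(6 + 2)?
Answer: 135424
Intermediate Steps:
C = -16 (C = 2*(-(6 + 2)) = 2*(-1*8) = 2*(-8) = -16)
E(J) = 2*J*(-4 + J) (E(J) = (J - 4)*(2*J) = (-4 + J)*(2*J) = 2*J*(-4 + J))
W = 368 (W = (2*(-4)*(-4 - 4))*6 - 16 = (2*(-4)*(-8))*6 - 16 = 64*6 - 16 = 384 - 16 = 368)
W² = 368² = 135424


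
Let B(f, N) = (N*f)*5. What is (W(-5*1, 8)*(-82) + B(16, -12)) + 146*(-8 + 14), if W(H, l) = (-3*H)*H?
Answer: 6066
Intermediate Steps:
B(f, N) = 5*N*f
W(H, l) = -3*H²
(W(-5*1, 8)*(-82) + B(16, -12)) + 146*(-8 + 14) = (-3*(-5*1)²*(-82) + 5*(-12)*16) + 146*(-8 + 14) = (-3*(-5)²*(-82) - 960) + 146*6 = (-3*25*(-82) - 960) + 876 = (-75*(-82) - 960) + 876 = (6150 - 960) + 876 = 5190 + 876 = 6066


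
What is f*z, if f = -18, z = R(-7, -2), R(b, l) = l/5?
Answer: 36/5 ≈ 7.2000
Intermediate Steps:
R(b, l) = l/5 (R(b, l) = l*(⅕) = l/5)
z = -⅖ (z = (⅕)*(-2) = -⅖ ≈ -0.40000)
f*z = -18*(-⅖) = 36/5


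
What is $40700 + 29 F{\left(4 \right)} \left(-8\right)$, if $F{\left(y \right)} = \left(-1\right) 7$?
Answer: $42324$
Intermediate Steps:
$F{\left(y \right)} = -7$
$40700 + 29 F{\left(4 \right)} \left(-8\right) = 40700 + 29 \left(-7\right) \left(-8\right) = 40700 - -1624 = 40700 + 1624 = 42324$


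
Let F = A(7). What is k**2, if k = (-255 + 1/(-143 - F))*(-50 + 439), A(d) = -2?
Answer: 195632924029456/19881 ≈ 9.8402e+9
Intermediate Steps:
F = -2
k = -13986884/141 (k = (-255 + 1/(-143 - 1*(-2)))*(-50 + 439) = (-255 + 1/(-143 + 2))*389 = (-255 + 1/(-141))*389 = (-255 - 1/141)*389 = -35956/141*389 = -13986884/141 ≈ -99198.)
k**2 = (-13986884/141)**2 = 195632924029456/19881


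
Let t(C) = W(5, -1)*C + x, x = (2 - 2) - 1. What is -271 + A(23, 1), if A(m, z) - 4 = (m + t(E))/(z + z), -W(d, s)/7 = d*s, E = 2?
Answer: -221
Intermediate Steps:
W(d, s) = -7*d*s
x = -1 (x = 0 - 1 = -1)
t(C) = -1 + 35*C (t(C) = (-7*5*(-1))*C - 1 = 35*C - 1 = -1 + 35*C)
A(m, z) = 4 + (69 + m)/(2*z) (A(m, z) = 4 + (m + (-1 + 35*2))/(z + z) = 4 + (m + (-1 + 70))/((2*z)) = 4 + (m + 69)*(1/(2*z)) = 4 + (69 + m)*(1/(2*z)) = 4 + (69 + m)/(2*z))
-271 + A(23, 1) = -271 + (½)*(69 + 23 + 8*1)/1 = -271 + (½)*1*(69 + 23 + 8) = -271 + (½)*1*100 = -271 + 50 = -221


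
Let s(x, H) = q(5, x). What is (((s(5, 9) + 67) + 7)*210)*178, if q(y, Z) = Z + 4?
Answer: 3102540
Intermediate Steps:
q(y, Z) = 4 + Z
s(x, H) = 4 + x
(((s(5, 9) + 67) + 7)*210)*178 = ((((4 + 5) + 67) + 7)*210)*178 = (((9 + 67) + 7)*210)*178 = ((76 + 7)*210)*178 = (83*210)*178 = 17430*178 = 3102540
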